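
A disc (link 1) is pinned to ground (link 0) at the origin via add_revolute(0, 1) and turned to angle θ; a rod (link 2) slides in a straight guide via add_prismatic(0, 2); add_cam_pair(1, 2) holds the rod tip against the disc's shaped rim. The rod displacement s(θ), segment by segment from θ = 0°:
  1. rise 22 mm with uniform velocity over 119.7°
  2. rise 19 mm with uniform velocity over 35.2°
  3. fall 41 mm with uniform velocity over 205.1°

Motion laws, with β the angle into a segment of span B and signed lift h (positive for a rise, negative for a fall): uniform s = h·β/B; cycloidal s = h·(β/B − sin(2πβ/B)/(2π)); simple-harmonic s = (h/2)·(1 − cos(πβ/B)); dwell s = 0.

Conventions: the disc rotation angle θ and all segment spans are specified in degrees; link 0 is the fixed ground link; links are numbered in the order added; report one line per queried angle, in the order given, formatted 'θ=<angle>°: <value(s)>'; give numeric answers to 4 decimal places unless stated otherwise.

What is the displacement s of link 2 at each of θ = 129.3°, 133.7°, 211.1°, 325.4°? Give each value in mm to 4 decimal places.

segment 1 (0° to 119.7°, uniform, h = 22) is passed completely: s = 0.0000 + (22) = 22.0000
θ = 129.3° falls in segment 2 (119.7° to 154.9°, uniform, h = 19): β = 129.3 − 119.7 = 9.6°, B = 35.2°; Δs = 19·9.6/35.2 = 5.1818; s = 22.0000 + 5.1818 = 27.1818
θ = 133.7° falls in segment 2 (119.7° to 154.9°, uniform, h = 19): β = 133.7 − 119.7 = 14°, B = 35.2°; Δs = 19·14/35.2 = 7.5568; s = 22.0000 + 7.5568 = 29.5568
segment 2 (119.7° to 154.9°, uniform, h = 19) is passed completely: s = 22.0000 + (19) = 41.0000
θ = 211.1° falls in segment 3 (154.9° to 360°, uniform, h = -41): β = 211.1 − 154.9 = 56.2°, B = 205.1°; Δs = -41·56.2/205.1 = -11.2345; s = 41.0000 − 11.2345 = 29.7655
θ = 325.4° falls in segment 3 (154.9° to 360°, uniform, h = -41): β = 325.4 − 154.9 = 170.5°, B = 205.1°; Δs = -41·170.5/205.1 = -34.0834; s = 41.0000 − 34.0834 = 6.9166

θ=129.3°: 27.1818
θ=133.7°: 29.5568
θ=211.1°: 29.7655
θ=325.4°: 6.9166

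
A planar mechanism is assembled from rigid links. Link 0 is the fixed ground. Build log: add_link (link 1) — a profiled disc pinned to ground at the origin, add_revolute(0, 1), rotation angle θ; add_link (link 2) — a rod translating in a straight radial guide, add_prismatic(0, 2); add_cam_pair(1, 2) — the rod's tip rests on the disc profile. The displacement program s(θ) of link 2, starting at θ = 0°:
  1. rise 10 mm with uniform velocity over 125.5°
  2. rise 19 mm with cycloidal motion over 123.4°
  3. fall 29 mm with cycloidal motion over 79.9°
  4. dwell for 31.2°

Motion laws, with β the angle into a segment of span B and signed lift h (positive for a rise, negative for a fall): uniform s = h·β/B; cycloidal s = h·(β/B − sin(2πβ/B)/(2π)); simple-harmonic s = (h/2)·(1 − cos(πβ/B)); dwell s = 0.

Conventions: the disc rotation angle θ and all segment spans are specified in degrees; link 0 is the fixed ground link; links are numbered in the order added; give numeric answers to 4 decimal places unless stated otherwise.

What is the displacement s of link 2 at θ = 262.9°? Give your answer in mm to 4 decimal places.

seg 1 [0°–125.5°] uniform, h=10: full span → s += 10 → s = 10.0000
seg 2 [125.5°–248.9°] cycloidal, h=19: full span → s += 19 → s = 29.0000
seg 3 [248.9°–328.8°] cycloidal, h=-29: θ=262.9° here. β=14, B=79.9. -29·(0.1752 − sin(2π·0.1752)/(2π)) = -0.9660 → s = 28.0340

28.0340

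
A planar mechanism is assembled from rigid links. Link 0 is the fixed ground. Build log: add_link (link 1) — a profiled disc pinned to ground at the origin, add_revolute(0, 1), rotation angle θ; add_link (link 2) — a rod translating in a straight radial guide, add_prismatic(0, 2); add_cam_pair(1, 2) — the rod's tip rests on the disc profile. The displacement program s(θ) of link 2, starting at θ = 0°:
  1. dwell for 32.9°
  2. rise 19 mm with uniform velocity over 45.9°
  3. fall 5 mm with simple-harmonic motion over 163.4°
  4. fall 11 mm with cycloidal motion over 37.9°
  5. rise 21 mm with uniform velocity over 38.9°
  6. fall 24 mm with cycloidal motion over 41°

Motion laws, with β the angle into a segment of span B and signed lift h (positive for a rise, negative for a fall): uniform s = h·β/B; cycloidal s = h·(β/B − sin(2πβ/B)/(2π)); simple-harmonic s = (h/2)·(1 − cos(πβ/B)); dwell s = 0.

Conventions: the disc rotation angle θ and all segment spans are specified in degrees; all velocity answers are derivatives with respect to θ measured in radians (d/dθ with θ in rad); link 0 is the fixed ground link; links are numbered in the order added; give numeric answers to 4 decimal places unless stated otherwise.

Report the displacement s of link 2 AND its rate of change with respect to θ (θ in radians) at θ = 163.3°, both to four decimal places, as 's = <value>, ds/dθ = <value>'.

seg 1 [0°–32.9°] dwell: s stays 0.0000
seg 2 [32.9°–78.8°] uniform, h=19: full span → s += 19 → s = 19.0000
seg 3 [78.8°–242.2°] simple-harmonic, h=-5: θ=163.3° here. β=84.5, B=163.4. -5/2·(1 − cos(π·0.5171)) = -2.6345 → s = 16.3655
velocity in seg [78.8°–242.2°] (simple-harmonic), θ in radians: β = 84.5° = 1.4748 rad, B = 163.4° = 2.8519 rad; ds/dθ = (πh/(2B)) sin(πβ/B) = (π·(-5)/(2·2.8519)) sin(π·0.5171) = -2.749988 mm/rad

s = 16.3655, ds/dθ = -2.7500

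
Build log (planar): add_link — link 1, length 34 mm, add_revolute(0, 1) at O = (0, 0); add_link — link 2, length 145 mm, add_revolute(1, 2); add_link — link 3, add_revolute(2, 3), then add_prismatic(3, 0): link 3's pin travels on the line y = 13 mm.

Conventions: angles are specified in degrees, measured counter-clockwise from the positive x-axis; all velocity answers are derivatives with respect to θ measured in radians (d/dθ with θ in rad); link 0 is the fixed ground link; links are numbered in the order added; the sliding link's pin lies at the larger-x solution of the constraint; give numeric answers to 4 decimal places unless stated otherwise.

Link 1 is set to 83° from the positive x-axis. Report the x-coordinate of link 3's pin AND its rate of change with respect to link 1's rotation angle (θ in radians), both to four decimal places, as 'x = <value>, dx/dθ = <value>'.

geometry: r = 34 mm, L = 145 mm, e = 13 mm
crank pin P = (r cos θ, r sin θ) = (4.143558, 33.746569)
h = r sin θ − e = 33.746569 − 13 = 20.746569
x = r cos θ + √(L² − h²) = 4.143558 + 143.508118 = 147.651675
dx/dθ = −r sin θ − h·r cos θ/√(L² − h²) (θ in radians; h = 20.746569) = -34.345592

x = 147.6517, dx/dθ = -34.3456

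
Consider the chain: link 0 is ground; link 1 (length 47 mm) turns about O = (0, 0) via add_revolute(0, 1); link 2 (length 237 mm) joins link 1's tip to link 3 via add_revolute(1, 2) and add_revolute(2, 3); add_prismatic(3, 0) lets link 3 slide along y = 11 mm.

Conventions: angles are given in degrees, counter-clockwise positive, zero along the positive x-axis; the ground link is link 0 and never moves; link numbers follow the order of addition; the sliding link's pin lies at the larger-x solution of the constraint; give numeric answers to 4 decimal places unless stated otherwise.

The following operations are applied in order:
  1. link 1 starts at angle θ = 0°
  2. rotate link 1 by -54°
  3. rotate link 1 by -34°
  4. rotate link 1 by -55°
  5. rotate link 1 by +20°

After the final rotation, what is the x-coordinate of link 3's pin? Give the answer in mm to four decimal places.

geometry: r = 47 mm, L = 237 mm, e = 11 mm; θ starts at 0°
rotate link 1 by -54°: θ ← 0° -54° = -54°
rotate link 1 by -34°: θ ← -54° -34° = -88°
rotate link 1 by -55°: θ ← -88° -55° = -143°
rotate link 1 by +20°: θ ← -143° +20° = -123°
crank pin P = (r cos θ, r sin θ) = (-25.598035, -39.417517)
h = r sin θ − e = -39.417517 − 11 = -50.417517
x = r cos θ + √(L² − h²) = -25.598035 + 231.575202 = 205.977167

205.9772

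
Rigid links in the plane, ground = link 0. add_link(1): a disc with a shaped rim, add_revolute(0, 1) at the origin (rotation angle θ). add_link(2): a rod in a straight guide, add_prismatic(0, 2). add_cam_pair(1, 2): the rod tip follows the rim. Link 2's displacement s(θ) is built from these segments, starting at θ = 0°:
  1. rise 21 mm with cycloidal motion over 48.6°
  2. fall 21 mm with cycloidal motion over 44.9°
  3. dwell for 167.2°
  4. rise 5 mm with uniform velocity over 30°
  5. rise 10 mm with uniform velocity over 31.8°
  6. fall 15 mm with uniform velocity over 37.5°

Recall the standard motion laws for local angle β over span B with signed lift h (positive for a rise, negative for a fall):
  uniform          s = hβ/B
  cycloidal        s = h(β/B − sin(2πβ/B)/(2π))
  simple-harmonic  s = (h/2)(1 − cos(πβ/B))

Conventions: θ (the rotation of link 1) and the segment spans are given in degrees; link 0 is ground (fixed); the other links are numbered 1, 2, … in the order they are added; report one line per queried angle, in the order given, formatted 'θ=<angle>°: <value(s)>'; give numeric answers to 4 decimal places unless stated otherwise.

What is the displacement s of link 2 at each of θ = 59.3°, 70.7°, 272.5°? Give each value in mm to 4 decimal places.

segment 1 (0° to 48.6°, cycloidal, h = 21) is passed completely: s = 0.0000 + (21) = 21.0000
θ = 59.3° falls in segment 2 (48.6° to 93.5°, cycloidal, h = -21): β = 59.3 − 48.6 = 10.7°, B = 44.9°; Δs = -21·(0.2383 − sin(2π·0.2383)/(2π)) = -1.6712; s = 21.0000 − 1.6712 = 19.3288
θ = 70.7° falls in segment 2 (48.6° to 93.5°, cycloidal, h = -21): β = 70.7 − 48.6 = 22.1°, B = 44.9°; Δs = -21·(0.4922 − sin(2π·0.4922)/(2π)) = -10.1727; s = 21.0000 − 10.1727 = 10.8273
segment 2 (48.6° to 93.5°, cycloidal, h = -21) is passed completely: s = 21.0000 + (-21) = 0.0000
segment 3 (93.5° to 260.7°, dwell): s unchanged at 0.0000
θ = 272.5° falls in segment 4 (260.7° to 290.7°, uniform, h = 5): β = 272.5 − 260.7 = 11.8°, B = 30°; Δs = 5·11.8/30 = 1.9667; s = 0.0000 + 1.9667 = 1.9667

θ=59.3°: 19.3288
θ=70.7°: 10.8273
θ=272.5°: 1.9667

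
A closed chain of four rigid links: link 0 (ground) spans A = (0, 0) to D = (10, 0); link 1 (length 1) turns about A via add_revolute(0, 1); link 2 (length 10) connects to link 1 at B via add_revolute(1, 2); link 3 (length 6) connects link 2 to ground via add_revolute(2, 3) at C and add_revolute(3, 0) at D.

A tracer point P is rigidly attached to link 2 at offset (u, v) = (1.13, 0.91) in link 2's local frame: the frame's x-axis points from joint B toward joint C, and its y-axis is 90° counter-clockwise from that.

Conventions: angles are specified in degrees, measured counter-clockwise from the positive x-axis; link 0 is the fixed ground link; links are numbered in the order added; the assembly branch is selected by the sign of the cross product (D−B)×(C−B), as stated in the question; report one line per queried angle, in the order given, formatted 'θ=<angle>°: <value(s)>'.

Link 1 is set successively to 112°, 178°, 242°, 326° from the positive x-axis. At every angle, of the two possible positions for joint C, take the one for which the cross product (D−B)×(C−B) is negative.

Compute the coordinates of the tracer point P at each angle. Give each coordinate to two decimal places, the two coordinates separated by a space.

A=(0,0), D=(10.00,0)
θ=112°: B = A + 1.00·(cos112°, sin112°) = (-0.3746, 0.9272)
θ=112°: |BD| = 10.4160
θ=112°: circle(B,10.00) ∩ circle(D,6.00): a=8.2802, h=5.6070
θ=112°:   candidates: C₊=(8.3718,5.7749) cross=58.402; C₋=(7.3736,-5.3946) cross=-58.402
θ=112°:   branch - wants cross < 0 → take C=(7.3736,-5.3946) (cross=-58.402)
θ=112°: ex = (C−B)/|BC| = (0.7748,-0.6322); ey = (0.6322,0.7748)
θ=112°: P = B + 1.13·ex + 0.91·ey = (1.0762,0.9179)
θ=178°: B = A + 1.00·(cos178°, sin178°) = (-0.9994, 0.0349)
θ=178°: |BD| = 10.9994
θ=178°: circle(B,10.00) ∩ circle(D,6.00): a=8.4090, h=5.4120
θ=178°:   candidates: C₊=(7.4267,5.4202) cross=59.529; C₋=(7.3924,-5.4037) cross=-59.529
θ=178°:   branch - wants cross < 0 → take C=(7.3924,-5.4037) (cross=-59.529)
θ=178°: ex = (C−B)/|BC| = (0.8392,-0.5439); ey = (0.5439,0.8392)
θ=178°: P = B + 1.13·ex + 0.91·ey = (0.4438,0.1840)
θ=242°: B = A + 1.00·(cos242°, sin242°) = (-0.4695, -0.8829)
θ=242°: |BD| = 10.5066
θ=242°: circle(B,10.00) ∩ circle(D,6.00): a=8.2990, h=5.5791
θ=242°:   candidates: C₊=(7.3313,5.3738) cross=58.618; C₋=(8.2690,-5.7449) cross=-58.618
θ=242°:   branch - wants cross < 0 → take C=(8.2690,-5.7449) (cross=-58.618)
θ=242°: ex = (C−B)/|BC| = (0.8739,-0.4862); ey = (0.4862,0.8739)
θ=242°: P = B + 1.13·ex + 0.91·ey = (0.9604,-0.6371)
θ=326°: B = A + 1.00·(cos326°, sin326°) = (0.8290, -0.5592)
θ=326°: |BD| = 9.1880
θ=326°: circle(B,10.00) ∩ circle(D,6.00): a=8.0768, h=5.8962
θ=326°:   candidates: C₊=(8.5320,5.8176) cross=54.174; C₋=(9.2497,-5.9529) cross=-54.174
θ=326°:   branch - wants cross < 0 → take C=(9.2497,-5.9529) (cross=-54.174)
θ=326°: ex = (C−B)/|BC| = (0.8421,-0.5394); ey = (0.5394,0.8421)
θ=326°: P = B + 1.13·ex + 0.91·ey = (2.2714,-0.4024)

θ=112°: 1.08 0.92
θ=178°: 0.44 0.18
θ=242°: 0.96 -0.64
θ=326°: 2.27 -0.40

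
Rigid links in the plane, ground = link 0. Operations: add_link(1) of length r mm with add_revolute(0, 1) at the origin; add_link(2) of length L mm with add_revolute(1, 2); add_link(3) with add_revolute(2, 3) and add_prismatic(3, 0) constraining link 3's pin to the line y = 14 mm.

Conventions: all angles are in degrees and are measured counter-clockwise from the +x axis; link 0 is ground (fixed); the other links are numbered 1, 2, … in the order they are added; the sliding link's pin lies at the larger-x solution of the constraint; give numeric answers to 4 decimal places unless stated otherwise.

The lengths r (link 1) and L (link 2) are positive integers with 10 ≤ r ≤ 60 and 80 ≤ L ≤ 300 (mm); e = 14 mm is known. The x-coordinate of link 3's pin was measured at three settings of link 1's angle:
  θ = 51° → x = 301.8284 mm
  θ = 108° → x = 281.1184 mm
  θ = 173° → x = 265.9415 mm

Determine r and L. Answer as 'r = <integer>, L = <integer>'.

constraint per measurement: (x − r cos θ)² + (r sin θ − e)² = L²
subtracting the θ₁ and θ₂ equations cancels the r² and L² terms:
r = (x₁² − x₂²) / (2[(x₁cos θ₁ + e sin θ₁) − (x₂cos θ₂ + e sin θ₂)]) = 22.0000 → r = 22
L² = (x₁ − r cos θ₁)² + (r sin θ₁ − e)² = 82944.0034 → L = 288.0000 → L = 288
check at θ₃=173°: x = 265.9415 (printed 265.9415) ✓

r = 22, L = 288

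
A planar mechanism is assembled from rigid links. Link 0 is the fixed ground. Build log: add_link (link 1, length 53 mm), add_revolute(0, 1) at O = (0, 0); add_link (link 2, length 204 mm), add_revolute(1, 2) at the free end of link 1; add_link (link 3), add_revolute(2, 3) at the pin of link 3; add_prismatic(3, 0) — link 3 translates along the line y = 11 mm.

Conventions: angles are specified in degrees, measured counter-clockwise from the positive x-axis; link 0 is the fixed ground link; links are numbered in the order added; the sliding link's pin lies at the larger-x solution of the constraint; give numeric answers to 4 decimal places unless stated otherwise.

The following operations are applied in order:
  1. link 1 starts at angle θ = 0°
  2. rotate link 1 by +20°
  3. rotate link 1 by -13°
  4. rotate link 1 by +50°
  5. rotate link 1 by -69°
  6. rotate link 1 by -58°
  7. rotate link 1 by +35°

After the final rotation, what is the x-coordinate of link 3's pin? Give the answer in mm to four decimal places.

geometry: r = 53 mm, L = 204 mm, e = 11 mm; θ starts at 0°
rotate link 1 by +20°: θ ← 0° +20° = 20°
rotate link 1 by -13°: θ ← 20° -13° = 7°
rotate link 1 by +50°: θ ← 7° +50° = 57°
rotate link 1 by -69°: θ ← 57° -69° = -12°
rotate link 1 by -58°: θ ← -12° -58° = -70°
rotate link 1 by +35°: θ ← -70° +35° = -35°
crank pin P = (r cos θ, r sin θ) = (43.415058, -30.399551)
h = r sin θ − e = -30.399551 − 11 = -41.399551
x = r cos θ + √(L² − h²) = 43.415058 + 199.755043 = 243.170101

243.1701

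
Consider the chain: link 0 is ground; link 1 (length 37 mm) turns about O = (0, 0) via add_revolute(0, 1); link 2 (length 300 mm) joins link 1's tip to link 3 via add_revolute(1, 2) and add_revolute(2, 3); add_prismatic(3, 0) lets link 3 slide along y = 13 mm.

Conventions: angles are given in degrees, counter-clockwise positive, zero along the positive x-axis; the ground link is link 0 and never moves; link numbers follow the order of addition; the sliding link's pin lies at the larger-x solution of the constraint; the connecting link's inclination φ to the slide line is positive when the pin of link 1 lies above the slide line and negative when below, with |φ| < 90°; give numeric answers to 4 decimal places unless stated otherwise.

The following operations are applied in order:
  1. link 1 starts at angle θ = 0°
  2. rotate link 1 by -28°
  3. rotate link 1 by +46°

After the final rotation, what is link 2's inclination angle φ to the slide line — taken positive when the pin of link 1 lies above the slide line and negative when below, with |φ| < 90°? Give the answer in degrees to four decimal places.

geometry: r = 37 mm, L = 300 mm, e = 13 mm; θ starts at 0°
rotate link 1 by -28°: θ ← 0° -28° = -28°
rotate link 1 by +46°: θ ← -28° +46° = 18°
h = r sin θ − e = 11.433629 − 13 = -1.566371
sin φ = h / L = -1.566371 / 300 = -0.00522124
φ = arcsin(-0.00522124) = -0.299156°

-0.2992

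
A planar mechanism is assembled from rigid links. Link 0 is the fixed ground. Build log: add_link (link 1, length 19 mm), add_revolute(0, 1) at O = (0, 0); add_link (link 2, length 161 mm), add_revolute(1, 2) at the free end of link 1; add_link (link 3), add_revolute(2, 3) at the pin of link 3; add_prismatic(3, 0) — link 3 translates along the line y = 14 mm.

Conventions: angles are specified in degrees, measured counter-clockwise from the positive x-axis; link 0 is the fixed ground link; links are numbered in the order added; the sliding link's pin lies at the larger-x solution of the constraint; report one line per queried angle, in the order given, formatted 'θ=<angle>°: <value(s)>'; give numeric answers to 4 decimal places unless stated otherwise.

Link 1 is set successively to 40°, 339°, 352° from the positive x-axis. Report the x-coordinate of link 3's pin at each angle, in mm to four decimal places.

geometry: r = 19 mm, L = 161 mm, e = 14 mm
θ=40°: crank pin P = (r cos θ, r sin θ) = (14.554844, 12.212965)
θ=40°: h = r sin θ − e = 12.212965 − 14 = -1.787035
θ=40°: x = r cos θ + √(L² − h²) = 14.554844 + 160.990082 = 175.544926
θ=339°: crank pin P = (r cos θ, r sin θ) = (17.738028, -6.808991)
θ=339°: h = r sin θ − e = -6.808991 − 14 = -20.808991
θ=339°: x = r cos θ + √(L² − h²) = 17.738028 + 159.649572 = 177.387600
θ=352°: crank pin P = (r cos θ, r sin θ) = (18.815093, -2.644289)
θ=352°: h = r sin θ − e = -2.644289 − 14 = -16.644289
θ=352°: x = r cos θ + √(L² − h²) = 18.815093 + 160.137340 = 178.952433

θ=40°: 175.5449
θ=339°: 177.3876
θ=352°: 178.9524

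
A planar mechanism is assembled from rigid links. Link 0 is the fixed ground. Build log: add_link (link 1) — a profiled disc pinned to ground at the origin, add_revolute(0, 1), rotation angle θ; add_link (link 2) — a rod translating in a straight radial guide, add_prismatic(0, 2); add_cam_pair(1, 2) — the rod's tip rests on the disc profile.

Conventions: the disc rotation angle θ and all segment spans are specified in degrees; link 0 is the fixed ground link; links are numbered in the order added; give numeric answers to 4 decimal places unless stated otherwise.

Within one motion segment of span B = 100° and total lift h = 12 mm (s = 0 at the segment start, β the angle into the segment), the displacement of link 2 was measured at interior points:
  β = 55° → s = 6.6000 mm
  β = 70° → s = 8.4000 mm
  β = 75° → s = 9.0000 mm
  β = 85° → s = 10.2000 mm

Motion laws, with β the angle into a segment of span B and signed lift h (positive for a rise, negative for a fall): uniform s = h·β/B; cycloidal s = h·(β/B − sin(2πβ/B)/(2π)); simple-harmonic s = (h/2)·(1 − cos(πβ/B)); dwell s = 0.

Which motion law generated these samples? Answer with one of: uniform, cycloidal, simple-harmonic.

candidates at β/B = r: uniform s = h·r (linear in β); cycloidal s = h·(r − sin(2πr)/(2π)); simple-harmonic s = (h/2)(1 − cos(πr))
β=55°: printed 6.6000 | uniform 6.6000, cycloidal 7.1902, simple-harmonic 6.9386
β=70°: printed 8.4000 | uniform 8.4000, cycloidal 10.2164, simple-harmonic 9.5267
β=75°: printed 9.0000 | uniform 9.0000, cycloidal 10.9099, simple-harmonic 10.2426
β=85°: printed 10.2000 | uniform 10.2000, cycloidal 11.7451, simple-harmonic 11.3460
only one law matches every sample → uniform

uniform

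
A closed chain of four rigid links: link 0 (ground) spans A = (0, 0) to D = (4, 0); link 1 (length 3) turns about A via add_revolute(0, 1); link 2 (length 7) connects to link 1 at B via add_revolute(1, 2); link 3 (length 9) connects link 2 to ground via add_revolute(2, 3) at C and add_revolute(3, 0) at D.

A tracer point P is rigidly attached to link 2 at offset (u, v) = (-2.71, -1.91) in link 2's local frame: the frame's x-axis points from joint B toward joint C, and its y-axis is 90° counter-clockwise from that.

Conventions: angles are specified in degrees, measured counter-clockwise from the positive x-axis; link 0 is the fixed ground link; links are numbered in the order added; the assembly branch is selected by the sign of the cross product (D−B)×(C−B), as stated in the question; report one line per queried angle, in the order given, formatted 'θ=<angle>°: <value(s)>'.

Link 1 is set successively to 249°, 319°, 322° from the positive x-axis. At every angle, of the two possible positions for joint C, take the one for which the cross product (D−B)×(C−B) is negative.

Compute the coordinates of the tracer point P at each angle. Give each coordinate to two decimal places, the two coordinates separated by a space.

A=(0,0), D=(4.00,0)
θ=249°: B = A + 3.00·(cos249°, sin249°) = (-1.0751, -2.8007)
θ=249°: |BD| = 5.7966
θ=249°: circle(B,7.00) ∩ circle(D,9.00): a=0.1381, h=6.9986
θ=249°:   candidates: C₊=(-4.3357,3.3935) cross=40.568; C₋=(2.4273,-8.8615) cross=-40.568
θ=249°:   branch - wants cross < 0 → take C=(2.4273,-8.8615) (cross=-40.568)
θ=249°: ex = (C−B)/|BC| = (0.5003,-0.8658); ey = (0.8658,0.5003)
θ=249°: P = B + -2.71·ex + -1.91·ey = (-4.0848,-1.4100)
θ=319°: B = A + 3.00·(cos319°, sin319°) = (2.2641, -1.9682)
θ=319°: |BD| = 2.6243
θ=319°: circle(B,7.00) ∩ circle(D,9.00): a=-4.7847, h=5.1095
θ=319°:   candidates: C₊=(-4.7328,-2.1769) cross=13.409; C₋=(2.9312,-8.9363) cross=-13.409
θ=319°:   branch - wants cross < 0 → take C=(2.9312,-8.9363) (cross=-13.409)
θ=319°: ex = (C−B)/|BC| = (0.0953,-0.9954); ey = (0.9954,0.0953)
θ=319°: P = B + -2.71·ex + -1.91·ey = (0.1046,0.5475)
θ=322°: B = A + 3.00·(cos322°, sin322°) = (2.3640, -1.8470)
θ=322°: |BD| = 2.4673
θ=322°: circle(B,7.00) ∩ circle(D,9.00): a=-5.2511, h=4.6289
θ=322°:   candidates: C₊=(-4.5827,-2.7086) cross=11.421; C₋=(2.3474,-8.8470) cross=-11.421
θ=322°:   branch - wants cross < 0 → take C=(2.3474,-8.8470) (cross=-11.421)
θ=322°: ex = (C−B)/|BC| = (-0.0024,-1.0000); ey = (1.0000,-0.0024)
θ=322°: P = B + -2.71·ex + -1.91·ey = (0.4605,0.8676)

θ=249°: -4.08 -1.41
θ=319°: 0.10 0.55
θ=322°: 0.46 0.87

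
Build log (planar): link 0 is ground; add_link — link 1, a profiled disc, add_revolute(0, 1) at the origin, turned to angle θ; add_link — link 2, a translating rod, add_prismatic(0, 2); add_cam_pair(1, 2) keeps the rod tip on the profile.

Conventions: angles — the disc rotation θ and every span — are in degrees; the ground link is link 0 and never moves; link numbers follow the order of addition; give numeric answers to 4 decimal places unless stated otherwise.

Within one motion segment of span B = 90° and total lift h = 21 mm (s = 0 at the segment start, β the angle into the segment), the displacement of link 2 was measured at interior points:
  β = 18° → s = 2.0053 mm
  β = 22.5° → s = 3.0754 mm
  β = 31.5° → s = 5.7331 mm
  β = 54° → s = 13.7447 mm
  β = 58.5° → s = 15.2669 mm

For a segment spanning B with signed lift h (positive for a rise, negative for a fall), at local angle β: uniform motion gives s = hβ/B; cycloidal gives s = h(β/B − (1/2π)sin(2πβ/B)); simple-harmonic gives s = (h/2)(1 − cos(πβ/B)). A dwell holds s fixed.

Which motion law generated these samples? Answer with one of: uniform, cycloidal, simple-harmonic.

candidates at β/B = r: uniform s = h·r (linear in β); cycloidal s = h·(r − sin(2πr)/(2π)); simple-harmonic s = (h/2)(1 − cos(πr))
β=18°: printed 2.0053 | uniform 4.2000, cycloidal 1.0213, simple-harmonic 2.0053
β=22.5°: printed 3.0754 | uniform 5.2500, cycloidal 1.9077, simple-harmonic 3.0754
β=31.5°: printed 5.7331 | uniform 7.3500, cycloidal 4.6461, simple-harmonic 5.7331
β=54°: printed 13.7447 | uniform 12.6000, cycloidal 14.5645, simple-harmonic 13.7447
β=58.5°: printed 15.2669 | uniform 13.6500, cycloidal 16.3539, simple-harmonic 15.2669
only one law matches every sample → simple-harmonic

simple-harmonic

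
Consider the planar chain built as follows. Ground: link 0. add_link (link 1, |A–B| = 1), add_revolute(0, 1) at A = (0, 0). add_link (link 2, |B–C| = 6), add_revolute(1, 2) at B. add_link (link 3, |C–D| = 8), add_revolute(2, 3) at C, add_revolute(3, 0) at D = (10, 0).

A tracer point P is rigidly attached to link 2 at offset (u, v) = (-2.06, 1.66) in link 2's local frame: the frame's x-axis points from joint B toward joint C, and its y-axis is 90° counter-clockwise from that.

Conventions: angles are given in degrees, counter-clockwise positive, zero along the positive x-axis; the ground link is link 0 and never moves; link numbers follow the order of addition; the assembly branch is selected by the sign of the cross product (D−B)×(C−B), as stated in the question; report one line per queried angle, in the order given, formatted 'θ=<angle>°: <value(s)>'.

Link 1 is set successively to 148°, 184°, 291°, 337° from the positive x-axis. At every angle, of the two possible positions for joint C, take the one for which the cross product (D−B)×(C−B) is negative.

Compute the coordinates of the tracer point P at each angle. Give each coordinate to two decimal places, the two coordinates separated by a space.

A=(0,0), D=(10.00,0)
θ=148°: B = A + 1.00·(cos148°, sin148°) = (-0.8480, 0.5299)
θ=148°: |BD| = 10.8610
θ=148°: circle(B,6.00) ∩ circle(D,8.00): a=4.1415, h=4.3415
θ=148°:   candidates: C₊=(3.5003,4.6641) cross=47.152; C₋=(3.0767,-4.0084) cross=-47.152
θ=148°:   branch - wants cross < 0 → take C=(3.0767,-4.0084) (cross=-47.152)
θ=148°: ex = (C−B)/|BC| = (0.6541,-0.7564); ey = (0.7564,0.6541)
θ=148°: P = B + -2.06·ex + 1.66·ey = (-0.9399,3.1739)
θ=184°: B = A + 1.00·(cos184°, sin184°) = (-0.9976, -0.0698)
θ=184°: |BD| = 10.9978
θ=184°: circle(B,6.00) ∩ circle(D,8.00): a=4.2259, h=4.2593
θ=184°:   candidates: C₊=(3.2012,4.2163) cross=46.843; C₋=(3.2553,-4.3022) cross=-46.843
θ=184°:   branch - wants cross < 0 → take C=(3.2553,-4.3022) (cross=-46.843)
θ=184°: ex = (C−B)/|BC| = (0.7088,-0.7054); ey = (0.7054,0.7088)
θ=184°: P = B + -2.06·ex + 1.66·ey = (-1.2867,2.5600)
θ=291°: B = A + 1.00·(cos291°, sin291°) = (0.3584, -0.9336)
θ=291°: |BD| = 9.6867
θ=291°: circle(B,6.00) ∩ circle(D,8.00): a=3.3981, h=4.9450
θ=291°:   candidates: C₊=(3.2640,4.3159) cross=47.901; C₋=(4.2172,-5.5281) cross=-47.901
θ=291°:   branch - wants cross < 0 → take C=(4.2172,-5.5281) (cross=-47.901)
θ=291°: ex = (C−B)/|BC| = (0.6431,-0.7657); ey = (0.7657,0.6431)
θ=291°: P = B + -2.06·ex + 1.66·ey = (0.3046,1.7115)
θ=337°: B = A + 1.00·(cos337°, sin337°) = (0.9205, -0.3907)
θ=337°: |BD| = 9.0879
θ=337°: circle(B,6.00) ∩ circle(D,8.00): a=3.0034, h=5.1942
θ=337°:   candidates: C₊=(3.6978,4.9278) cross=47.204; C₋=(4.1445,-5.4510) cross=-47.204
θ=337°:   branch - wants cross < 0 → take C=(4.1445,-5.4510) (cross=-47.204)
θ=337°: ex = (C−B)/|BC| = (0.5373,-0.8434); ey = (0.8434,0.5373)
θ=337°: P = B + -2.06·ex + 1.66·ey = (1.2136,2.2386)

θ=148°: -0.94 3.17
θ=184°: -1.29 2.56
θ=291°: 0.30 1.71
θ=337°: 1.21 2.24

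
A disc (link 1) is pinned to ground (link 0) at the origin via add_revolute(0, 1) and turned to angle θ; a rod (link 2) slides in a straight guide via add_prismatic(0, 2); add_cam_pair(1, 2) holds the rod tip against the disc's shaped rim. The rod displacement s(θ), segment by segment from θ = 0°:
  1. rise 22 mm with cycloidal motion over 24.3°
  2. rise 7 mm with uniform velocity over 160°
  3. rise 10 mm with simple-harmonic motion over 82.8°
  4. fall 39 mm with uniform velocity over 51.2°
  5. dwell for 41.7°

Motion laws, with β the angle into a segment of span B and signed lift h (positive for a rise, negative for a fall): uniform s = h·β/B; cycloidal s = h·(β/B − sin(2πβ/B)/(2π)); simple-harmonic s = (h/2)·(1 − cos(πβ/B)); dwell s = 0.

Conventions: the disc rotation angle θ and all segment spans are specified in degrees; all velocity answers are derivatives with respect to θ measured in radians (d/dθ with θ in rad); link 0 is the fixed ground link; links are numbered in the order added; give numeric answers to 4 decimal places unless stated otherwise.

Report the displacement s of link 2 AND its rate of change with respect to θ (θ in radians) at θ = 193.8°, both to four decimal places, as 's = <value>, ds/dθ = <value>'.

segment 1 (0° to 24.3°, cycloidal, h = 22) is passed completely: s = 0.0000 + (22) = 22.0000
segment 2 (24.3° to 184.3°, uniform, h = 7) is passed completely: s = 22.0000 + (7) = 29.0000
θ = 193.8° falls in segment 3 (184.3° to 267.1°, simple-harmonic, h = 10): β = 193.8 − 184.3 = 9.5°, B = 82.8°; Δs = 10/2·(1 − cos(π·0.1147)) = 0.3213; s = 29.0000 + 0.3213 = 29.3213
velocity in seg [184.3°–267.1°] (simple-harmonic), θ in radians: β = 9.5° = 0.1658 rad, B = 82.8° = 1.4451 rad; ds/dθ = (πh/(2B)) sin(πβ/B) = (π·10/(2·1.4451)) sin(π·0.1147) = 3.833629 mm/rad

s = 29.3213, ds/dθ = 3.8336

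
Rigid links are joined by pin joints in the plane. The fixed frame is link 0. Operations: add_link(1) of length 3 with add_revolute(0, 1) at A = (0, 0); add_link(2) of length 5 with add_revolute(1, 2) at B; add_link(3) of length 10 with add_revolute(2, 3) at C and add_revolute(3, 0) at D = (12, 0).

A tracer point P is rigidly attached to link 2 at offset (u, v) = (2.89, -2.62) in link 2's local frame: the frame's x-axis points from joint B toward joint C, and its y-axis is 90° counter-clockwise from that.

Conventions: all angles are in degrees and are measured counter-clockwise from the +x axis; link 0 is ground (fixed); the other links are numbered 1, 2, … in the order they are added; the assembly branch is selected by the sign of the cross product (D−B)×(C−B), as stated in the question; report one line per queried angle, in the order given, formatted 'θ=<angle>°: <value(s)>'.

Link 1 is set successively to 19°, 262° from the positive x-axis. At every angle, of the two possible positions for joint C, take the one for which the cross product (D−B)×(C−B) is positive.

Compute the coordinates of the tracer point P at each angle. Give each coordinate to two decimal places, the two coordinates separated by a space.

A=(0,0), D=(12.00,0)
θ=19°: B = A + 3.00·(cos19°, sin19°) = (2.8366, 0.9767)
θ=19°: |BD| = 9.2153
θ=19°: circle(B,5.00) ∩ circle(D,10.00): a=0.5384, h=4.9709
θ=19°:   candidates: C₊=(3.8988,5.8626) cross=45.809; C₋=(2.8450,-4.0233) cross=-45.809
θ=19°:   branch + wants cross > 0 → take C=(3.8988,5.8626) (cross=45.809)
θ=19°: ex = (C−B)/|BC| = (0.2124,0.9772); ey = (-0.9772,0.2124)
θ=19°: P = B + 2.89·ex + -2.62·ey = (6.0107,3.2441)
θ=262°: B = A + 3.00·(cos262°, sin262°) = (-0.4175, -2.9708)
θ=262°: |BD| = 12.7679
θ=262°: circle(B,5.00) ∩ circle(D,10.00): a=3.4469, h=3.6220
θ=262°:   candidates: C₊=(2.0921,1.3538) cross=46.245; C₋=(3.7776,-5.6913) cross=-46.245
θ=262°:   branch + wants cross > 0 → take C=(2.0921,1.3538) (cross=46.245)
θ=262°: ex = (C−B)/|BC| = (0.5019,0.8649); ey = (-0.8649,0.5019)
θ=262°: P = B + 2.89·ex + -2.62·ey = (3.2991,-1.7862)

θ=19°: 6.01 3.24
θ=262°: 3.30 -1.79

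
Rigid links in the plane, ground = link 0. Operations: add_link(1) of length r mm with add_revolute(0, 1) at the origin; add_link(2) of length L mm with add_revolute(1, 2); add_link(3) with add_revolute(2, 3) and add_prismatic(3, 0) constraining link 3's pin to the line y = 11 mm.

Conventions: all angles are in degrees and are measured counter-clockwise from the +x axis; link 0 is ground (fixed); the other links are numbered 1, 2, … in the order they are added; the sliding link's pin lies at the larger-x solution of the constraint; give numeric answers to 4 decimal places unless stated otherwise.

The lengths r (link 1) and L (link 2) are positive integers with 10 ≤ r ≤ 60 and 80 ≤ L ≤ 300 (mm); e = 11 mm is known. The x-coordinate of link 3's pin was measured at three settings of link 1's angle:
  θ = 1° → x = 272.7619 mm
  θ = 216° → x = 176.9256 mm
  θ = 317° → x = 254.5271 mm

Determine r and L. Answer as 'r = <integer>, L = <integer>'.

constraint per measurement: (x − r cos θ)² + (r sin θ − e)² = L²
subtracting the θ₁ and θ₂ equations cancels the r² and L² terms:
r = (x₁² − x₂²) / (2[(x₁cos θ₁ + e sin θ₁) − (x₂cos θ₂ + e sin θ₂)]) = 51.0000 → r = 51
L² = (x₁ − r cos θ₁)² + (r sin θ₁ − e)² = 49283.9961 → L = 222.0000 → L = 222
check at θ₃=317°: x = 254.5271 (printed 254.5271) ✓

r = 51, L = 222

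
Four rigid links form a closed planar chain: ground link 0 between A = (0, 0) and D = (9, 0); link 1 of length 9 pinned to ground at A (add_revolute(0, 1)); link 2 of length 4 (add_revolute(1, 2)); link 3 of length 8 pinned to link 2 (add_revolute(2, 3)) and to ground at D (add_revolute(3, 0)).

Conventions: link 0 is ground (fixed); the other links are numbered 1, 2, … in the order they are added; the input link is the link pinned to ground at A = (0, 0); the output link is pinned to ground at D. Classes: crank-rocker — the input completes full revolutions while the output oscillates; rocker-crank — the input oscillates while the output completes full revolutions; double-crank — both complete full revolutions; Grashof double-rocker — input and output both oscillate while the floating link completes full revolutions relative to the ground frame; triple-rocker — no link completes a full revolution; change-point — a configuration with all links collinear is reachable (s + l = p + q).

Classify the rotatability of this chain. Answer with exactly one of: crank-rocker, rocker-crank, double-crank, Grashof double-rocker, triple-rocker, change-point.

lengths: ground=9, input=9, coupler=4, output=8
sorted: s=4 (shortest), l=9 (longest), p+q=17
s + l = 13 vs p + q = 17
s + l < p + q (Grashof) with shortest = coupler link → Grashof double-rocker

Grashof double-rocker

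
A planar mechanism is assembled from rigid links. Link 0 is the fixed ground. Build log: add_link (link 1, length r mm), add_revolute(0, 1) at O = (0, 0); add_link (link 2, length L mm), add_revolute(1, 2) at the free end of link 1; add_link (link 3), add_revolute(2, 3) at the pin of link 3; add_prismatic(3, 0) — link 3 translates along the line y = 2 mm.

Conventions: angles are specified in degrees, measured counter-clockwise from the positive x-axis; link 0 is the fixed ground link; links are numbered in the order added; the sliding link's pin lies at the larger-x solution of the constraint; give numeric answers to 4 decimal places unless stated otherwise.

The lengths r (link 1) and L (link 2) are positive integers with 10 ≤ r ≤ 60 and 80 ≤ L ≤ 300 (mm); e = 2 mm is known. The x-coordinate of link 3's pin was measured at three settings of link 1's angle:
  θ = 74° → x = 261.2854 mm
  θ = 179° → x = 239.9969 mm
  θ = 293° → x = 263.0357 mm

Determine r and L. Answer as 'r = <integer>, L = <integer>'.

constraint per measurement: (x − r cos θ)² + (r sin θ − e)² = L²
subtracting the θ₁ and θ₂ equations cancels the r² and L² terms:
r = (x₁² − x₂²) / (2[(x₁cos θ₁ + e sin θ₁) − (x₂cos θ₂ + e sin θ₂)]) = 17.0001 → r = 17
L² = (x₁ − r cos θ₁)² + (r sin θ₁ − e)² = 66049.0139 → L = 257.0000 → L = 257
check at θ₃=293°: x = 263.0357 (printed 263.0357) ✓

r = 17, L = 257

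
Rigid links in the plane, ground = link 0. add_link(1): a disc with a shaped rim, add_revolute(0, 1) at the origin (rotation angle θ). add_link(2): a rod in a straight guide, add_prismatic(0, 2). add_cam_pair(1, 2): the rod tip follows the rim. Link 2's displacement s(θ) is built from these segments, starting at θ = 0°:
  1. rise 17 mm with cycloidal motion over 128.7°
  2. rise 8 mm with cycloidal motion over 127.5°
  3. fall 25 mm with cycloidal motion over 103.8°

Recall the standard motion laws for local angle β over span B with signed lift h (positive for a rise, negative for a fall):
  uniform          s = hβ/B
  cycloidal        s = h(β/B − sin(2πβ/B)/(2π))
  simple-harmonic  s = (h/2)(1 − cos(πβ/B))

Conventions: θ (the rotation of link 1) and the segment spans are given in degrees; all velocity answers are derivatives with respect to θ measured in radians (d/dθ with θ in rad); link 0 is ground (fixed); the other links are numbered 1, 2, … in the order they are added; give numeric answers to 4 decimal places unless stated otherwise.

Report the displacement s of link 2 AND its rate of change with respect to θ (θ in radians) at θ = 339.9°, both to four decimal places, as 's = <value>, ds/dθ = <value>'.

segment 1 (0° to 128.7°, cycloidal, h = 17) is passed completely: s = 0.0000 + (17) = 17.0000
segment 2 (128.7° to 256.2°, cycloidal, h = 8) is passed completely: s = 17.0000 + (8) = 25.0000
θ = 339.9° falls in segment 3 (256.2° to 360°, cycloidal, h = -25): β = 339.9 − 256.2 = 83.7°, B = 103.8°; Δs = -25·(0.8064 − sin(2π·0.8064)/(2π)) = -23.8910; s = 25.0000 − 23.8910 = 1.1090
velocity in seg [256.2°–360°] (cycloidal), θ in radians: β = 83.7° = 1.4608 rad, B = 103.8° = 1.8117 rad; ds/dθ = (h/B)(1 − cos(2πβ/B)) = ((-25)/1.8117)(1 − cos(2π·0.8064)) = -9.014483 mm/rad

s = 1.1090, ds/dθ = -9.0145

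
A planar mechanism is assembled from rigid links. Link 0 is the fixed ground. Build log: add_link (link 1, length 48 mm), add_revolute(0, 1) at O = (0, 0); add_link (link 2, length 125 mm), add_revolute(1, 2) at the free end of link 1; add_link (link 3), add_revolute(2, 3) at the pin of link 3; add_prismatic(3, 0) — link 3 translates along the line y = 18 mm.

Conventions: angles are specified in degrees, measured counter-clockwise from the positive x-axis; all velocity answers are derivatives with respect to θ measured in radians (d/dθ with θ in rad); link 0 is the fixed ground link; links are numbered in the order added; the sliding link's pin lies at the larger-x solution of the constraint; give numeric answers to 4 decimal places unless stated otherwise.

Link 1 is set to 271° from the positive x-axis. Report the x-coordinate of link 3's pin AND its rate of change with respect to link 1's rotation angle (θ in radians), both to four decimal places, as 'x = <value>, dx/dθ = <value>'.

geometry: r = 48 mm, L = 125 mm, e = 18 mm
crank pin P = (r cos θ, r sin θ) = (0.837716, -47.992689)
h = r sin θ − e = -47.992689 − 18 = -65.992689
x = r cos θ + √(L² − h²) = 0.837716 + 106.160091 = 106.997807
dx/dθ = −r sin θ − h·r cos θ/√(L² − h²) (θ in radians; h = -65.992689) = 48.513442

x = 106.9978, dx/dθ = 48.5134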